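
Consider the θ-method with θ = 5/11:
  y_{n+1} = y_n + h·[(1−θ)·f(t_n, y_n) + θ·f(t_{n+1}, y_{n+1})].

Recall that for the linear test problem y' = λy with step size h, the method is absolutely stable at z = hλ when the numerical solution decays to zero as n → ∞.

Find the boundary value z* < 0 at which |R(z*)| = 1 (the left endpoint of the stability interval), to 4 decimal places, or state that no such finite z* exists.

left endpoint -22.0000.

Test eqn y'=λy, z=hλ:
  y_{n+1} = y_n + z·[6/11·y_n + 5/11·y_{n+1}] ⇒ (1 − 5/11z)y_{n+1} = (1 + 6/11z)y_n
  ⇒ R(z) = (1 + 6/11z)/(1 − 5/11z).

Solve |R(x)|<1 on ℝ⁻.
x=-1.05: |R|=0.2892
R=−1: 1+6/11x = −1+5/11x ⇒ -1/11x=2 ⇒ x=2/(-1/11)=-22.0000
Confirm numerically:
  x=-21.368: |R|=0.99464 <1
  x=-20.375: |R|=0.98560 <1
  x=-19.673: |R|=0.97872 <1
  x=-17.050: |R|=0.94857 <1
  x=-22.528: |R|=1.00427 >1
  x=-22.324: |R|=1.00264 >1
So |R|<1 on (-22.0000, 0).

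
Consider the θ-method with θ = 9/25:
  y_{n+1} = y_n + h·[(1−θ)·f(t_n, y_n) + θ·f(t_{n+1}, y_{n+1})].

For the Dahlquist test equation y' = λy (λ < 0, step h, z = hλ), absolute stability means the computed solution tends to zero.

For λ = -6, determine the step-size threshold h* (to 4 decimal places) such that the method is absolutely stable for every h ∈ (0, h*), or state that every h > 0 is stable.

(-7.1429,0); λ=-6 ⇒ h* = (50/7)/6 = 1.1905.

On y'=λy, z=hλ:
  y_{n+1} = y_n + z·[16/25·y_n + 9/25·y_{n+1}] ⇒ (1 − 9/25z)y_{n+1} = (1 + 16/25z)y_n
  Hence R(z) = (1 + 16/25z)/(1 − 9/25z).

Boundary: |R(x)|=1, x<0.
x=-0.98: |R|=0.2756
R=−1: 1+16/25x = −1+9/25x ⇒ -7/25x=2 ⇒ x=2/(-7/25)=-7.1429
Confirm numerically:
  x=-3.671: |R|=0.58126 <1
  x=-3.146: |R|=0.47522 <1
  x=-3.142: |R|=0.47434 <1
  x=-2.995: |R|=0.44115 <1
  x=-7.723: |R|=1.04297 >1
  x=-7.592: |R|=1.03369 >1
Interval (-7.1429, 0).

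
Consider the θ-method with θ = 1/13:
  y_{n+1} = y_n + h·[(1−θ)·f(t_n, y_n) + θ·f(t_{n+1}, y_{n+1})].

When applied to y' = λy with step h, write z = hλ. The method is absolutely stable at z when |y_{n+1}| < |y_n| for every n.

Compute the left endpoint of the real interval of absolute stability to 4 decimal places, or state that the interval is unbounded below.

z* = -2.3636.

With y'=λy (z=hλ):
  y_{n+1} = y_n + z·[12/13·y_n + 1/13·y_{n+1}] ⇒ (1 − 1/13z)y_{n+1} = (1 + 12/13z)y_n
  ⇒ R(z) = (1 + 12/13z)/(1 − 1/13z).

Boundary: |R(x)|=1, x<0.
x=-0.73: |R|=0.3088
R=−1: 1+12/13x = −1+1/13x ⇒ -11/13x=2 ⇒ x=2/(-11/13)=-2.3636
Confirm numerically:
  x=-2.284: |R|=0.94269 <1
  x=-1.413: |R|=0.27447 <1
  x=-1.264: |R|=0.15199 <1
  x=-2.640: |R|=1.19437 >1
  x=-2.434: |R|=1.05015 >1
  x=-2.400: |R|=1.02597 >1
So |R|<1 on (-2.3636, 0).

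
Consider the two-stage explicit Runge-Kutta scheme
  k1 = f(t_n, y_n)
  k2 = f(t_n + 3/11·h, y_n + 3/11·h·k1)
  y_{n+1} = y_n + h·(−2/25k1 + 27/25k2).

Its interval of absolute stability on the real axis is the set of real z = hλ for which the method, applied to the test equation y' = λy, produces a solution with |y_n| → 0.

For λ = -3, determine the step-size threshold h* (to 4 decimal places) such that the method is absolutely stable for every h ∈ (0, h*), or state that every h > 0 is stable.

Test eqn y'=λy, z=hλ:
  k1=λy_n ⇒ h·k1=z·y_n;  k2=λ(1+3/11z)y_n ⇒ h·k2=z(1+3/11z)y_n
  y_{n+1}/y_n = 1 − 2/25z + 27/25z(1+3/11z) = 1 + z + 81/275z²
  Hence R(z) = 1 + z + 81/275z².

Boundary: |R(x)|=1, x<0.
x=-1.66: |R|=0.1516
R=1: x+81/275x²=0 ⇒ x=−275/81=-3.3951; min R=1−1/(4·81/275)=0.1512>−1
Confirm numerically:
  x=-2.499: |R|=0.34044 <1
  x=-2.488: |R|=0.33528 <1
  x=-1.406: |R|=0.17627 <1
  x=-3.763: |R|=1.40781 >1
  x=-3.735: |R|=1.37398 >1
So |R|<1 on (-3.3951, 0).

(-3.3951,0); λ=-3 ⇒ h* = (275/81)/3 = 1.1317.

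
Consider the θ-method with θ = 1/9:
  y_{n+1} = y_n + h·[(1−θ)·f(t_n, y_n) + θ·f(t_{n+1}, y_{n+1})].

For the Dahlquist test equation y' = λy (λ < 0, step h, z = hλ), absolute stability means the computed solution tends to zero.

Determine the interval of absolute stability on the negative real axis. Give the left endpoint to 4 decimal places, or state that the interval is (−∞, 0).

z∈(-2.5714,0).

Set f=λy, z=hλ:
  y_{n+1} = y_n + z·[8/9·y_n + 1/9·y_{n+1}] ⇒ (1 − 1/9z)y_{n+1} = (1 + 8/9z)y_n
  ⇒ R(z) = (1 + 8/9z)/(1 − 1/9z).

Find x<0 with |R(x)|<1.
x=-1.38: |R|=0.1965
R=−1: 1+8/9x = −1+1/9x ⇒ -7/9x=2 ⇒ x=2/(-7/9)=-2.5714
Confirm numerically:
  x=-2.522: |R|=0.96997 <1
  x=-1.600: |R|=0.35849 <1
  x=-1.289: |R|=0.12751 <1
  x=-1.140: |R|=0.01183 <1
  x=-3.028: |R|=1.26571 >1
  x=-2.757: |R|=1.11049 >1
  x=-2.640: |R|=1.04124 >1
Stable set (-2.5714, 0).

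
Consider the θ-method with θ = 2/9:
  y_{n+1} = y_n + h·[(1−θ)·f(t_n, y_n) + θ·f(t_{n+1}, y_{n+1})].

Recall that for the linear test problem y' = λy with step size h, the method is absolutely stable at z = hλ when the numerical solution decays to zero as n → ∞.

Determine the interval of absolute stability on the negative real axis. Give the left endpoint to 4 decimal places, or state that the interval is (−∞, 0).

On y'=λy, z=hλ:
  y_{n+1} = y_n + z·[7/9·y_n + 2/9·y_{n+1}] ⇒ (1 − 2/9z)y_{n+1} = (1 + 7/9z)y_n
  so R(z) = (1 + 7/9z)/(1 − 2/9z).

Need |R(x)|<1, x<0.
x=-0.9: |R|=0.2500
R=−1: 1+7/9x = −1+2/9x ⇒ -5/9x=2 ⇒ x=2/(-5/9)=-3.6000
Confirm numerically:
  x=-3.197: |R|=0.86910 <1
  x=-2.596: |R|=0.64628 <1
  x=-1.689: |R|=0.22807 <1
  x=-4.143: |R|=1.15706 >1
  x=-3.949: |R|=1.10327 >1
So |R|<1 on (-3.6000, 0).

z∈(-3.6000,0).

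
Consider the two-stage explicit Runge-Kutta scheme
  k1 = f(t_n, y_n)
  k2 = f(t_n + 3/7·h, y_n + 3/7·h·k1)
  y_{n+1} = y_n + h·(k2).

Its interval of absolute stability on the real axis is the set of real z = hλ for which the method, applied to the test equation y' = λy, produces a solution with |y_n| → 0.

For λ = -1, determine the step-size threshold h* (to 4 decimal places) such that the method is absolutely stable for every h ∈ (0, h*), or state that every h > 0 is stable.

(-2.3333,0); λ=-1 ⇒ h* = (7/3)/1 = 2.3333.

With y'=λy (z=hλ):
  k1=λy_n ⇒ h·k1=z·y_n;  k2=λ(1+3/7z)y_n ⇒ h·k2=z(1+3/7z)y_n
  y_{n+1}/y_n = 1 + z(1+3/7z) = 1 + z + 3/7z²
  so R(z) = 1 + z + 3/7z².

Solve |R(x)|<1 on ℝ⁻.
x=-0.57: |R|=0.5692
R=1: x+3/7x²=0 ⇒ x=−7/3=-2.3333; min R=1−1/(4·3/7)=0.4167>−1
Confirm numerically:
  x=-2.131: |R|=0.81521 <1
  x=-1.365: |R|=0.43352 <1
  x=-0.962: |R|=0.43462 <1
  x=-2.809: |R|=1.57263 >1
  x=-2.773: |R|=1.52251 >1
  x=-2.590: |R|=1.28490 >1
So |R|<1 on (-2.3333, 0).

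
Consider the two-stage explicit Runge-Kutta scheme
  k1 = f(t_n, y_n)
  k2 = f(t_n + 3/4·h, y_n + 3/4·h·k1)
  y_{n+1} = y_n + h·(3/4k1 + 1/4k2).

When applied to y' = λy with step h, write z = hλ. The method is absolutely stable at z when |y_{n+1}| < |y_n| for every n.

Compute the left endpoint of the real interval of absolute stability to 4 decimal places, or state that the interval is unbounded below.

left endpoint -5.3333.

On y'=λy, z=hλ:
  k1=λy_n ⇒ h·k1=z·y_n;  k2=λ(1+3/4z)y_n ⇒ h·k2=z(1+3/4z)y_n
  y_{n+1}/y_n = 1 + 3/4z + 1/4z(1+3/4z) = 1 + z + 3/16z²
  Hence R(z) = 1 + z + 3/16z².

Need |R(x)|<1, x<0.
x=-0.75: |R|=0.3555
R=1: x+3/16x²=0 ⇒ x=−16/3=-5.3333; min R=1−1/(4·3/16)=-0.3333>−1
Confirm numerically:
  x=-4.348: |R|=0.19671 <1
  x=-3.437: |R|=0.22207 <1
  x=-3.243: |R|=0.27105 <1
  x=-5.899: |R|=1.62566 >1
  x=-5.747: |R|=1.44575 >1
Stable set (-5.3333, 0).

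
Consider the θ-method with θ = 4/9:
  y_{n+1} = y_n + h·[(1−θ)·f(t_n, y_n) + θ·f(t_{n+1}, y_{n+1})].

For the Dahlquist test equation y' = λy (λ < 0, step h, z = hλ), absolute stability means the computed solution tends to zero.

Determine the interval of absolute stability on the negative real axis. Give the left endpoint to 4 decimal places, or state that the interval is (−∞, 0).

(-18.0000, 0).

On y'=λy, z=hλ:
  y_{n+1} = y_n + z·[5/9·y_n + 4/9·y_{n+1}] ⇒ (1 − 4/9z)y_{n+1} = (1 + 5/9z)y_n
  R(z) = (1 + 5/9z)/(1 − 4/9z).

Find x<0 with |R(x)|<1.
x=-0.97: |R|=0.3222
R=−1: 1+5/9x = −1+4/9x ⇒ -1/9x=2 ⇒ x=2/(-1/9)=-18.0000
Confirm numerically:
  x=-16.173: |R|=0.97521 <1
  x=-15.313: |R|=0.96175 <1
  x=-8.856: |R|=0.79417 <1
  x=-18.546: |R|=1.00656 >1
  x=-18.258: |R|=1.00315 >1
  x=-18.141: |R|=1.00173 >1
Stable set (-18.0000, 0).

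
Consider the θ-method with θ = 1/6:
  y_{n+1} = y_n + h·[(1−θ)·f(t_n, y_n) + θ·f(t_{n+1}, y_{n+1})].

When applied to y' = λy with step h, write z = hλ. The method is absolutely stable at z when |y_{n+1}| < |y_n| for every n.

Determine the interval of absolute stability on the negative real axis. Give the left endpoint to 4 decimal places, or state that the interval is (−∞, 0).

On y'=λy, z=hλ:
  y_{n+1} = y_n + z·[5/6·y_n + 1/6·y_{n+1}] ⇒ (1 − 1/6z)y_{n+1} = (1 + 5/6z)y_n
  R(z) = (1 + 5/6z)/(1 − 1/6z).

Solve |R(x)|<1 on ℝ⁻.
x=-0.34: |R|=0.6782
R=−1: 1+5/6x = −1+1/6x ⇒ -2/3x=2 ⇒ x=2/(-2/3)=-3.0000
Confirm numerically:
  x=-2.081: |R|=0.54511 <1
  x=-1.723: |R|=0.33860 <1
  x=-1.470: |R|=0.18072 <1
  x=-1.248: |R|=0.03311 <1
  x=-3.510: |R|=1.21451 >1
  x=-3.155: |R|=1.06772 >1
Stable set (-3.0000, 0).

z∈(-3.0000,0).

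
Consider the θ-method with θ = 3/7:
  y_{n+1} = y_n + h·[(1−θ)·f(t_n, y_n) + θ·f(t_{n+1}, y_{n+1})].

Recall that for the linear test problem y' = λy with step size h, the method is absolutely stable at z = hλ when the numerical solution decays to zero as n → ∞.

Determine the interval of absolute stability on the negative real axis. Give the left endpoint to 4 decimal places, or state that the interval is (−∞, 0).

With y'=λy (z=hλ):
  y_{n+1} = y_n + z·[4/7·y_n + 3/7·y_{n+1}] ⇒ (1 − 3/7z)y_{n+1} = (1 + 4/7z)y_n
  ⇒ R(z) = (1 + 4/7z)/(1 − 3/7z).

Boundary: |R(x)|=1, x<0.
x=-1.76: |R|=0.0033
R=−1: 1+4/7x = −1+3/7x ⇒ -1/7x=2 ⇒ x=2/(-1/7)=-14.0000
Confirm numerically:
  x=-12.729: |R|=0.97187 <1
  x=-10.163: |R|=0.89765 <1
  x=-8.369: |R|=0.82462 <1
  x=-14.121: |R|=1.00245 >1
  x=-14.068: |R|=1.00138 >1
So |R|<1 on (-14.0000, 0).

(-14.0000, 0).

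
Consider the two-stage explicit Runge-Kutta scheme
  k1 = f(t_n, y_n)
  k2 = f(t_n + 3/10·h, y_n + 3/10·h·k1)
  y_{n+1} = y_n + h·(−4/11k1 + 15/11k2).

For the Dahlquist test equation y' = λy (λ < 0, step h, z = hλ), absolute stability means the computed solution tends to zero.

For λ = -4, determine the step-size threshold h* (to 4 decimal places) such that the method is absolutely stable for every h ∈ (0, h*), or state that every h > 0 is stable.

With y'=λy (z=hλ):
  k1=λy_n ⇒ h·k1=z·y_n;  k2=λ(1+3/10z)y_n ⇒ h·k2=z(1+3/10z)y_n
  y_{n+1}/y_n = 1 − 4/11z + 15/11z(1+3/10z) = 1 + z + 9/22z²
  R(z) = 1 + z + 9/22z².

Boundary: |R(x)|=1, x<0.
x=-1.34: |R|=0.3946
R=1: x+9/22x²=0 ⇒ x=−22/9=-2.4444; min R=1−1/(4·9/22)=0.3889>−1
Confirm numerically:
  x=-2.390: |R|=0.94677 <1
  x=-1.898: |R|=0.57571 <1
  x=-1.613: |R|=0.45136 <1
  x=-2.820: |R|=1.43325 >1
  x=-2.815: |R|=1.42673 >1
Interval (-2.4444, 0).

(-2.4444,0); λ=-4 ⇒ h* = (22/9)/4 = 0.6111.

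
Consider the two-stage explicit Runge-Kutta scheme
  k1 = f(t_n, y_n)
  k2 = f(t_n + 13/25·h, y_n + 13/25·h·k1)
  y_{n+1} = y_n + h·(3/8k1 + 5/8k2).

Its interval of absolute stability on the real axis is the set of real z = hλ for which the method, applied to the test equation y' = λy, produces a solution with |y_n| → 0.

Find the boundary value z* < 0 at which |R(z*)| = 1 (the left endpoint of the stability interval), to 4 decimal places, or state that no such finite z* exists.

z* = -3.0769.

Set f=λy, z=hλ:
  k1=λy_n ⇒ h·k1=z·y_n;  k2=λ(1+13/25z)y_n ⇒ h·k2=z(1+13/25z)y_n
  y_{n+1}/y_n = 1 + 3/8z + 5/8z(1+13/25z) = 1 + z + 13/40z²
  R(z) = 1 + z + 13/40z².

Find x<0 with |R(x)|<1.
x=-0.91: |R|=0.3591
R=1: x+13/40x²=0 ⇒ x=−40/13=-3.0769; min R=1−1/(4·13/40)=0.2308>−1
Confirm numerically:
  x=-2.927: |R|=0.85738 <1
  x=-2.797: |R|=0.74554 <1
  x=-1.474: |R|=0.23212 <1
  x=-3.484: |R|=1.46093 >1
  x=-3.293: |R|=1.23125 >1
  x=-3.193: |R|=1.12046 >1
So |R|<1 on (-3.0769, 0).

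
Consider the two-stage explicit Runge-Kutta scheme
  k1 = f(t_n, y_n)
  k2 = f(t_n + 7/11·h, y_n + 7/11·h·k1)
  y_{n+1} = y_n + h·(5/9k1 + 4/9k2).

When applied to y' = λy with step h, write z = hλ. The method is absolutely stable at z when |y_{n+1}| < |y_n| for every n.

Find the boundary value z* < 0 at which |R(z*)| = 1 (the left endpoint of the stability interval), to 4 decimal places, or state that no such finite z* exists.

With y'=λy (z=hλ):
  k1=λy_n ⇒ h·k1=z·y_n;  k2=λ(1+7/11z)y_n ⇒ h·k2=z(1+7/11z)y_n
  y_{n+1}/y_n = 1 + 5/9z + 4/9z(1+7/11z) = 1 + z + 28/99z²
  Hence R(z) = 1 + z + 28/99z².

Solve |R(x)|<1 on ℝ⁻.
x=-0.49: |R|=0.5779
R=1: x+28/99x²=0 ⇒ x=−99/28=-3.5357; min R=1−1/(4·28/99)=0.1161>−1
Confirm numerically:
  x=-3.002: |R|=0.54685 <1
  x=-2.789: |R|=0.41099 <1
  x=-2.682: |R|=0.35242 <1
  x=-2.110: |R|=0.14918 <1
  x=-3.998: |R|=1.52273 >1
  x=-3.913: |R|=1.41754 >1
  x=-3.633: |R|=1.09996 >1
So |R|<1 on (-3.5357, 0).

z* = -3.5357.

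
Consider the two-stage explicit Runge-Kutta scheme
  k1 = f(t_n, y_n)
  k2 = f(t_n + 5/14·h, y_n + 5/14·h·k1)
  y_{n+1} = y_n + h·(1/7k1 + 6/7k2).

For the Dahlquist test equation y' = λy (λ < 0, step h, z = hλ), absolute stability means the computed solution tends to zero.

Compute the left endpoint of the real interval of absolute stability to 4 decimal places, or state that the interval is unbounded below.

On y'=λy, z=hλ:
  k1=λy_n ⇒ h·k1=z·y_n;  k2=λ(1+5/14z)y_n ⇒ h·k2=z(1+5/14z)y_n
  y_{n+1}/y_n = 1 + 1/7z + 6/7z(1+5/14z) = 1 + z + 15/49z²
  so R(z) = 1 + z + 15/49z².

Boundary: |R(x)|=1, x<0.
x=-0.9: |R|=0.3480
R=1: x+15/49x²=0 ⇒ x=−49/15=-3.2667; min R=1−1/(4·15/49)=0.1833>−1
Confirm numerically:
  x=-2.543: |R|=0.43665 <1
  x=-1.958: |R|=0.21560 <1
  x=-1.871: |R|=0.20062 <1
  x=-3.741: |R|=1.54321 >1
  x=-3.554: |R|=1.31261 >1
Interval (-3.2667, 0).

left endpoint -3.2667.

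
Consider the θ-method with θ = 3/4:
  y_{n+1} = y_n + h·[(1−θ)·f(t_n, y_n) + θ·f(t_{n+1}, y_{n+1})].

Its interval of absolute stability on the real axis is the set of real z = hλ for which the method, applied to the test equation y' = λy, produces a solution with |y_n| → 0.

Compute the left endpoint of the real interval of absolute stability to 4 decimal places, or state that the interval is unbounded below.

(−∞, 0) — no finite endpoint.

On y'=λy, z=hλ:
  y_{n+1} = y_n + z·[1/4·y_n + 3/4·y_{n+1}] ⇒ (1 − 3/4z)y_{n+1} = (1 + 1/4z)y_n
  ⇒ R(z) = (1 + 1/4z)/(1 − 3/4z).

Need |R(x)|<1, x<0.
x=-0.79: |R|=0.5039
x=-2: |R|=0.2000
x=-10: |R|=0.1765
x=-100: |R|=0.3158
θ=3/4≥1/2 ⇒ |1+1/4x|<|1−3/4x| ∀x<0 ⇒ stable on all of ℝ⁻.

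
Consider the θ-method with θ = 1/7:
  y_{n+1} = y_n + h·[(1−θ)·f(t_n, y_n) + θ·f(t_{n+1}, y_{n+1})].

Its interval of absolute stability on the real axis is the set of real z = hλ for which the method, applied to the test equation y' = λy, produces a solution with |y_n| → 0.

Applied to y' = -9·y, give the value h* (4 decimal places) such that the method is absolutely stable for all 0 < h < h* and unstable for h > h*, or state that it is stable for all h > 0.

(-2.8000,0); λ=-9 ⇒ h* = (14/5)/9 = 0.3111.

On y'=λy, z=hλ:
  y_{n+1} = y_n + z·[6/7·y_n + 1/7·y_{n+1}] ⇒ (1 − 1/7z)y_{n+1} = (1 + 6/7z)y_n
  ⇒ R(z) = (1 + 6/7z)/(1 − 1/7z).

Need |R(x)|<1, x<0.
x=-1.05: |R|=0.0870
R=−1: 1+6/7x = −1+1/7x ⇒ -5/7x=2 ⇒ x=2/(-5/7)=-2.8000
Confirm numerically:
  x=-2.695: |R|=0.94585 <1
  x=-2.181: |R|=0.66289 <1
  x=-1.339: |R|=0.12400 <1
  x=-2.970: |R|=1.08526 >1
  x=-2.846: |R|=1.02336 >1
Interval (-2.8000, 0).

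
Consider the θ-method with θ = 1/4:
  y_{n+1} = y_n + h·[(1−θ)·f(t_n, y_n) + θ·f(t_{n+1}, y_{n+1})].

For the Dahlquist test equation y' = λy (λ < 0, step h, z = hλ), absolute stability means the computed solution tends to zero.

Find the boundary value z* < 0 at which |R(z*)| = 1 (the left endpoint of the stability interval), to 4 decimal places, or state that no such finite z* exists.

left endpoint -4.0000.

On y'=λy, z=hλ:
  y_{n+1} = y_n + z·[3/4·y_n + 1/4·y_{n+1}] ⇒ (1 − 1/4z)y_{n+1} = (1 + 3/4z)y_n
  Hence R(z) = (1 + 3/4z)/(1 − 1/4z).

Find x<0 with |R(x)|<1.
x=-1.26: |R|=0.0418
R=−1: 1+3/4x = −1+1/4x ⇒ -1/2x=2 ⇒ x=2/(-1/2)=-4.0000
Confirm numerically:
  x=-3.543: |R|=0.87883 <1
  x=-2.856: |R|=0.66628 <1
  x=-2.618: |R|=0.58235 <1
  x=-4.577: |R|=1.13455 >1
  x=-4.263: |R|=1.06366 >1
  x=-4.143: |R|=1.03512 >1
Stable set (-4.0000, 0).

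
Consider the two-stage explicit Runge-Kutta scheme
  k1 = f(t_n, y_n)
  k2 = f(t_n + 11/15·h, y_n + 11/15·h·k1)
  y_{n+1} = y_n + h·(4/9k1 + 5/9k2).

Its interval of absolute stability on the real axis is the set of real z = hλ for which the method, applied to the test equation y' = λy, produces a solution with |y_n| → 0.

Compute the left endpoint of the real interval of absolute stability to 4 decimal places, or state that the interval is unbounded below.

Set f=λy, z=hλ:
  k1=λy_n ⇒ h·k1=z·y_n;  k2=λ(1+11/15z)y_n ⇒ h·k2=z(1+11/15z)y_n
  y_{n+1}/y_n = 1 + 4/9z + 5/9z(1+11/15z) = 1 + z + 11/27z²
  R(z) = 1 + z + 11/27z².

Solve |R(x)|<1 on ℝ⁻.
x=-0.41: |R|=0.6585
R=1: x+11/27x²=0 ⇒ x=−27/11=-2.4545; min R=1−1/(4·11/27)=0.3864>−1
Confirm numerically:
  x=-1.495: |R|=0.41557 <1
  x=-1.325: |R|=0.39025 <1
  x=-1.104: |R|=0.39255 <1
  x=-2.590: |R|=1.14293 >1
  x=-2.529: |R|=1.07671 >1
Interval (-2.4545, 0).

z* = -2.4545.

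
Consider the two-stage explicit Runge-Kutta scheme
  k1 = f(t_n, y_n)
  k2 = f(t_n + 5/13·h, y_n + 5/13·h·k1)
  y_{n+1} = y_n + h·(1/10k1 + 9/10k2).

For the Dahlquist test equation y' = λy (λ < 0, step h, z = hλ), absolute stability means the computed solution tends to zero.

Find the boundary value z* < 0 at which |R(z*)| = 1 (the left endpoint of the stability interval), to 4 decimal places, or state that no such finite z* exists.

With y'=λy (z=hλ):
  k1=λy_n ⇒ h·k1=z·y_n;  k2=λ(1+5/13z)y_n ⇒ h·k2=z(1+5/13z)y_n
  y_{n+1}/y_n = 1 + 1/10z + 9/10z(1+5/13z) = 1 + z + 9/26z²
  Hence R(z) = 1 + z + 9/26z².

Solve |R(x)|<1 on ℝ⁻.
x=-1.34: |R|=0.2816
R=1: x+9/26x²=0 ⇒ x=−26/9=-2.8889; min R=1−1/(4·9/26)=0.2778>−1
Confirm numerically:
  x=-2.220: |R|=0.48598 <1
  x=-1.874: |R|=0.34165 <1
  x=-1.561: |R|=0.28248 <1
  x=-3.210: |R|=1.35680 >1
  x=-3.122: |R|=1.25192 >1
Interval (-2.8889, 0).

z* = -2.8889.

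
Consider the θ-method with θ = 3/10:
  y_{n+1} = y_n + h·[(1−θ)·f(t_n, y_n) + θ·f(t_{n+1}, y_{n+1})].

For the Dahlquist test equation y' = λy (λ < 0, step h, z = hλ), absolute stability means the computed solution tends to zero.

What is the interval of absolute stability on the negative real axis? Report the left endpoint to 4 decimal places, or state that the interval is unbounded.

z∈(-5.0000,0).

With y'=λy (z=hλ):
  y_{n+1} = y_n + z·[7/10·y_n + 3/10·y_{n+1}] ⇒ (1 − 3/10z)y_{n+1} = (1 + 7/10z)y_n
  Hence R(z) = (1 + 7/10z)/(1 − 3/10z).

Boundary: |R(x)|=1, x<0.
x=-0.47: |R|=0.5881
R=−1: 1+7/10x = −1+3/10x ⇒ -2/5x=2 ⇒ x=2/(-2/5)=-5.0000
Confirm numerically:
  x=-4.094: |R|=0.83736 <1
  x=-3.949: |R|=0.80757 <1
  x=-3.577: |R|=0.72544 <1
  x=-3.299: |R|=0.65804 <1
  x=-5.329: |R|=1.05064 >1
  x=-5.215: |R|=1.03353 >1
  x=-5.027: |R|=1.00431 >1
Interval (-5.0000, 0).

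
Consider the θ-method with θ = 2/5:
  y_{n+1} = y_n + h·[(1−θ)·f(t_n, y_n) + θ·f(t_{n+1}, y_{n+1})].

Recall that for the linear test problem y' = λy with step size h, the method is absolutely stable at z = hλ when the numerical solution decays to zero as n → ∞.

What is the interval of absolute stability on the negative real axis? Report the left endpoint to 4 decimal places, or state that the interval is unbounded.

Set f=λy, z=hλ:
  y_{n+1} = y_n + z·[3/5·y_n + 2/5·y_{n+1}] ⇒ (1 − 2/5z)y_{n+1} = (1 + 3/5z)y_n
  ⇒ R(z) = (1 + 3/5z)/(1 − 2/5z).

Solve |R(x)|<1 on ℝ⁻.
x=-0.33: |R|=0.7085
R=−1: 1+3/5x = −1+2/5x ⇒ -1/5x=2 ⇒ x=2/(-1/5)=-10.0000
Confirm numerically:
  x=-9.607: |R|=0.98377 <1
  x=-9.433: |R|=0.97624 <1
  x=-7.756: |R|=0.89060 <1
  x=-5.230: |R|=0.69146 <1
  x=-10.258: |R|=1.01011 >1
  x=-10.077: |R|=1.00306 >1
So |R|<1 on (-10.0000, 0).

z∈(-10.0000,0).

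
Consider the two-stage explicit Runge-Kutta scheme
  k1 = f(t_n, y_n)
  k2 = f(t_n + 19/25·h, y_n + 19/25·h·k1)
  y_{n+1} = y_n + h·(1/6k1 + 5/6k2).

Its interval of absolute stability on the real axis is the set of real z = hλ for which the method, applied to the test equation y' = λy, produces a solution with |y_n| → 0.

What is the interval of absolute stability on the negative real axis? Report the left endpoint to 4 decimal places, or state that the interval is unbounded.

(-1.5789, 0).

On y'=λy, z=hλ:
  k1=λy_n ⇒ h·k1=z·y_n;  k2=λ(1+19/25z)y_n ⇒ h·k2=z(1+19/25z)y_n
  y_{n+1}/y_n = 1 + 1/6z + 5/6z(1+19/25z) = 1 + z + 19/30z²
  so R(z) = 1 + z + 19/30z².

Find x<0 with |R(x)|<1.
x=-0.83: |R|=0.6063
R=1: x+19/30x²=0 ⇒ x=−30/19=-1.5789; min R=1−1/(4·19/30)=0.6053>−1
Confirm numerically:
  x=-1.451: |R|=0.88242 <1
  x=-1.114: |R|=0.67196 <1
  x=-0.897: |R|=0.61259 <1
  x=-0.823: |R|=0.60598 <1
  x=-2.057: |R|=1.62279 >1
  x=-1.990: |R|=1.51806 >1
  x=-1.781: |R|=1.22791 >1
Stable set (-1.5789, 0).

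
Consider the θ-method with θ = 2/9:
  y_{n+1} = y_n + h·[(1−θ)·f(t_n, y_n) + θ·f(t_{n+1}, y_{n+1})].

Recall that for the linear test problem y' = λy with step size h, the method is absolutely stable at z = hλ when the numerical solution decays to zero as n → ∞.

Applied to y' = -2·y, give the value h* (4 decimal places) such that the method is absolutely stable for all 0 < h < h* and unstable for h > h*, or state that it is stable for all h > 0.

With y'=λy (z=hλ):
  y_{n+1} = y_n + z·[7/9·y_n + 2/9·y_{n+1}] ⇒ (1 − 2/9z)y_{n+1} = (1 + 7/9z)y_n
  R(z) = (1 + 7/9z)/(1 − 2/9z).

Solve |R(x)|<1 on ℝ⁻.
x=-0.74: |R|=0.3645
R=−1: 1+7/9x = −1+2/9x ⇒ -5/9x=2 ⇒ x=2/(-5/9)=-3.6000
Confirm numerically:
  x=-3.081: |R|=0.82885 <1
  x=-2.846: |R|=0.74340 <1
  x=-1.757: |R|=0.26362 <1
  x=-3.882: |R|=1.08411 >1
  x=-3.801: |R|=1.06053 >1
  x=-3.631: |R|=1.00953 >1
So |R|<1 on (-3.6000, 0).

(-3.6000,0); λ=-2 ⇒ h* = (18/5)/2 = 1.8000.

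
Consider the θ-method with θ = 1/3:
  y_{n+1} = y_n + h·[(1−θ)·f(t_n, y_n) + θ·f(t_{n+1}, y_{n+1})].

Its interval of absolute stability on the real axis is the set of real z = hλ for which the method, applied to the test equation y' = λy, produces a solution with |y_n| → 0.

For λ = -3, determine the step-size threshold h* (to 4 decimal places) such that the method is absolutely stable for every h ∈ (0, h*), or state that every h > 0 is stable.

(-6.0000,0); λ=-3 ⇒ h* = (6)/3 = 2.0000.

Test eqn y'=λy, z=hλ:
  y_{n+1} = y_n + z·[2/3·y_n + 1/3·y_{n+1}] ⇒ (1 − 1/3z)y_{n+1} = (1 + 2/3z)y_n
  so R(z) = (1 + 2/3z)/(1 − 1/3z).

Need |R(x)|<1, x<0.
x=-1.66: |R|=0.0687
R=−1: 1+2/3x = −1+1/3x ⇒ -1/3x=2 ⇒ x=2/(-1/3)=-6.0000
Confirm numerically:
  x=-5.197: |R|=0.90204 <1
  x=-5.104: |R|=0.88944 <1
  x=-4.059: |R|=0.72503 <1
  x=-6.537: |R|=1.05631 >1
  x=-6.357: |R|=1.03815 >1
  x=-6.296: |R|=1.03184 >1
Stable set (-6.0000, 0).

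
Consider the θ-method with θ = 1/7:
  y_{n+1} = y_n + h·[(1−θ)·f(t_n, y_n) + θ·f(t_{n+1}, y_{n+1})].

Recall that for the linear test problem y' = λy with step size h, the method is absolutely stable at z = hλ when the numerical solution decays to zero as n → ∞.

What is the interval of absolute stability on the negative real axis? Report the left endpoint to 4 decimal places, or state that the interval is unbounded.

(-2.8000, 0).

On y'=λy, z=hλ:
  y_{n+1} = y_n + z·[6/7·y_n + 1/7·y_{n+1}] ⇒ (1 − 1/7z)y_{n+1} = (1 + 6/7z)y_n
  R(z) = (1 + 6/7z)/(1 − 1/7z).

Boundary: |R(x)|=1, x<0.
x=-1.5: |R|=0.2353
R=−1: 1+6/7x = −1+1/7x ⇒ -5/7x=2 ⇒ x=2/(-5/7)=-2.8000
Confirm numerically:
  x=-2.030: |R|=0.57364 <1
  x=-1.693: |R|=0.36328 <1
  x=-1.478: |R|=0.22033 <1
  x=-3.377: |R|=1.27802 >1
  x=-2.989: |R|=1.09460 >1
  x=-2.947: |R|=1.07389 >1
Stable set (-2.8000, 0).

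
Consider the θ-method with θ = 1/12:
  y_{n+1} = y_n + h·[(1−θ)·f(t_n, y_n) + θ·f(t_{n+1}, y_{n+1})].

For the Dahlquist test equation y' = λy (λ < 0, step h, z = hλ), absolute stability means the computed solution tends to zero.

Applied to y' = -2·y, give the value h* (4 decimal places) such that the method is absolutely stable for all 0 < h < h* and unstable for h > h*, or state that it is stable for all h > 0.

(-2.4000,0); λ=-2 ⇒ h* = (12/5)/2 = 1.2000.

Test eqn y'=λy, z=hλ:
  y_{n+1} = y_n + z·[11/12·y_n + 1/12·y_{n+1}] ⇒ (1 − 1/12z)y_{n+1} = (1 + 11/12z)y_n
  R(z) = (1 + 11/12z)/(1 − 1/12z).

Find x<0 with |R(x)|<1.
x=-0.45: |R|=0.5663
R=−1: 1+11/12x = −1+1/12x ⇒ -5/6x=2 ⇒ x=2/(-5/6)=-2.4000
Confirm numerically:
  x=-2.272: |R|=0.91031 <1
  x=-2.230: |R|=0.88053 <1
  x=-1.461: |R|=0.30243 <1
  x=-2.587: |R|=1.12820 >1
  x=-2.550: |R|=1.10309 >1
  x=-2.471: |R|=1.04906 >1
Stable set (-2.4000, 0).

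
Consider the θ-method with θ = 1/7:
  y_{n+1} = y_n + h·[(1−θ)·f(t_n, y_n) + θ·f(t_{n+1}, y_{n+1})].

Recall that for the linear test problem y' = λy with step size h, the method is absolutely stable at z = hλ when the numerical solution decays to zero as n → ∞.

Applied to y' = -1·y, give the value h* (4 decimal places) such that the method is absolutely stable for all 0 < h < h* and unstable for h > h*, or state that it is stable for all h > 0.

(-2.8000,0); λ=-1 ⇒ h* = (14/5)/1 = 2.8000.

With y'=λy (z=hλ):
  y_{n+1} = y_n + z·[6/7·y_n + 1/7·y_{n+1}] ⇒ (1 − 1/7z)y_{n+1} = (1 + 6/7z)y_n
  Hence R(z) = (1 + 6/7z)/(1 − 1/7z).

Need |R(x)|<1, x<0.
x=-1.74: |R|=0.3936
R=−1: 1+6/7x = −1+1/7x ⇒ -5/7x=2 ⇒ x=2/(-5/7)=-2.8000
Confirm numerically:
  x=-2.673: |R|=0.93435 <1
  x=-2.073: |R|=0.59936 <1
  x=-2.028: |R|=0.57244 <1
  x=-1.870: |R|=0.47576 <1
  x=-3.319: |R|=1.25148 >1
  x=-2.923: |R|=1.06198 >1
Interval (-2.8000, 0).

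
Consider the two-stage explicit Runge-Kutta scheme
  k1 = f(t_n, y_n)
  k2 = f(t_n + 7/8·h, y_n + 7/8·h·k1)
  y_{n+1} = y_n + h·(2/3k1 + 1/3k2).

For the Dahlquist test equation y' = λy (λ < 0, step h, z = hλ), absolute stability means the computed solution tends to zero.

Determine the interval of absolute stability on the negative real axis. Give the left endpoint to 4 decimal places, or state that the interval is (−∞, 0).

Set f=λy, z=hλ:
  k1=λy_n ⇒ h·k1=z·y_n;  k2=λ(1+7/8z)y_n ⇒ h·k2=z(1+7/8z)y_n
  y_{n+1}/y_n = 1 + 2/3z + 1/3z(1+7/8z) = 1 + z + 7/24z²
  Hence R(z) = 1 + z + 7/24z².

Boundary: |R(x)|=1, x<0.
x=-0.89: |R|=0.3410
R=1: x+7/24x²=0 ⇒ x=−24/7=-3.4286; min R=1−1/(4·7/24)=0.1429>−1
Confirm numerically:
  x=-3.284: |R|=0.86152 <1
  x=-2.455: |R|=0.30288 <1
  x=-1.497: |R|=0.15663 <1
  x=-3.947: |R|=1.59682 >1
  x=-3.908: |R|=1.54647 >1
  x=-3.682: |R|=1.27216 >1
So |R|<1 on (-3.4286, 0).

(-3.4286, 0).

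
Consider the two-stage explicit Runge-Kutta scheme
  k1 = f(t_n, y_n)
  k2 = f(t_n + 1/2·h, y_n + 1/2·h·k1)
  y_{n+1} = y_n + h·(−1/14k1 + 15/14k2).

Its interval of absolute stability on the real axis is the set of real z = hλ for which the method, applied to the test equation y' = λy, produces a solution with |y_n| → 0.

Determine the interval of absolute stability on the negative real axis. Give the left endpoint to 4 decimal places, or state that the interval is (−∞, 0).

With y'=λy (z=hλ):
  k1=λy_n ⇒ h·k1=z·y_n;  k2=λ(1+1/2z)y_n ⇒ h·k2=z(1+1/2z)y_n
  y_{n+1}/y_n = 1 − 1/14z + 15/14z(1+1/2z) = 1 + z + 15/28z²
  Hence R(z) = 1 + z + 15/28z².

Need |R(x)|<1, x<0.
x=-0.81: |R|=0.5415
R=1: x+15/28x²=0 ⇒ x=−28/15=-1.8667; min R=1−1/(4·15/28)=0.5333>−1
Confirm numerically:
  x=-1.670: |R|=0.82405 <1
  x=-0.994: |R|=0.53530 <1
  x=-0.986: |R|=0.53482 <1
  x=-0.796: |R|=0.54344 <1
  x=-1.993: |R|=1.13488 >1
  x=-1.930: |R|=1.06548 >1
  x=-1.915: |R|=1.04958 >1
Stable set (-1.8667, 0).

(-1.8667, 0).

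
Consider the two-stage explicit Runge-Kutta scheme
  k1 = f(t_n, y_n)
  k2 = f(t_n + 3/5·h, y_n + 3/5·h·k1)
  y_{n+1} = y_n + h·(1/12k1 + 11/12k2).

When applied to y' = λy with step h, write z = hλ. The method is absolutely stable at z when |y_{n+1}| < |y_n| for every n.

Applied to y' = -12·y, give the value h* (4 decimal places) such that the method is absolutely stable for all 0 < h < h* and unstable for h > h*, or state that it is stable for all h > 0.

On y'=λy, z=hλ:
  k1=λy_n ⇒ h·k1=z·y_n;  k2=λ(1+3/5z)y_n ⇒ h·k2=z(1+3/5z)y_n
  y_{n+1}/y_n = 1 + 1/12z + 11/12z(1+3/5z) = 1 + z + 11/20z²
  Hence R(z) = 1 + z + 11/20z².

Solve |R(x)|<1 on ℝ⁻.
x=-0.98: |R|=0.5482
R=1: x+11/20x²=0 ⇒ x=−20/11=-1.8182; min R=1−1/(4·11/20)=0.5455>−1
Confirm numerically:
  x=-1.598: |R|=0.80648 <1
  x=-1.078: |R|=0.56115 <1
  x=-0.817: |R|=0.55012 <1
  x=-2.353: |R|=1.69213 >1
  x=-2.156: |R|=1.40058 >1
  x=-1.860: |R|=1.04278 >1
So |R|<1 on (-1.8182, 0).

(-1.8182,0); λ=-12 ⇒ h* = (20/11)/12 = 0.1515.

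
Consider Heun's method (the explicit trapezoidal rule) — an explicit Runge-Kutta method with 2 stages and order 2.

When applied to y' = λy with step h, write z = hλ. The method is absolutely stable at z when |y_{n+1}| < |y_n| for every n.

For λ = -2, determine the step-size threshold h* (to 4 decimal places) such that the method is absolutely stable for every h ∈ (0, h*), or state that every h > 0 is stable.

With y'=λy (z=hλ):
  order 2, 2-stage ⇒ R(z)=1+z+z^2/2
  (e.g. R(-1.25)=0.53125, |R|=0.53125)

Solve |R(x)|<1 on ℝ⁻.
x=-1.25: |R|=0.5312
|R(-2.03)|=1.0304 |R(-1.42)|=0.5882 |R(-0.93)|=0.5025
Bisect:
  x_lo=-2.4611 |R|=1.5673  x_hi=-0.0871 |R|=0.9167
  mid=-1.27410 |R|=0.53756 →hi
  mid=-1.86758 |R|=0.87634 →hi
  mid=-2.16432 |R|=1.17782 →lo
  mid=-2.01595 |R|=1.01607 →lo
  mid=-1.94176 |R|=0.94346 →hi
  mid=-1.97885 |R|=0.97908 →hi
  mid=-1.99740 |R|=0.99740 →hi
  mid=-2.00667 |R|=1.00670 →lo
  mid=-2.00204 |R|=1.00204 →lo
  ...
  [-2.00001,-1.99986] ⇒ x*=-2.0000
Interval (-2.0000, 0).

(-2.0000,0); λ=-2 ⇒ h* = 1.0000.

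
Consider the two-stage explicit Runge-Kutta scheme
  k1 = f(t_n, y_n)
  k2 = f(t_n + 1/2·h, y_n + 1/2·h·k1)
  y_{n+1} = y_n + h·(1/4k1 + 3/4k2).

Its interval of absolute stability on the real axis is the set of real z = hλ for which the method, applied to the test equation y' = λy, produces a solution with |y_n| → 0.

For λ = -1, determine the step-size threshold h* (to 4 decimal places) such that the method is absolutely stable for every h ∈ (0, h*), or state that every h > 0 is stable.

Set f=λy, z=hλ:
  k1=λy_n ⇒ h·k1=z·y_n;  k2=λ(1+1/2z)y_n ⇒ h·k2=z(1+1/2z)y_n
  y_{n+1}/y_n = 1 + 1/4z + 3/4z(1+1/2z) = 1 + z + 3/8z²
  R(z) = 1 + z + 3/8z².

Boundary: |R(x)|=1, x<0.
x=-1.46: |R|=0.3394
R=1: x+3/8x²=0 ⇒ x=−8/3=-2.6667; min R=1−1/(4·3/8)=0.3333>−1
Confirm numerically:
  x=-2.392: |R|=0.75362 <1
  x=-1.859: |R|=0.43696 <1
  x=-1.725: |R|=0.39086 <1
  x=-1.079: |R|=0.35759 <1
  x=-3.157: |R|=1.58049 >1
  x=-2.882: |R|=1.23272 >1
  x=-2.788: |R|=1.12685 >1
So |R|<1 on (-2.6667, 0).

(-2.6667,0); λ=-1 ⇒ h* = (8/3)/1 = 2.6667.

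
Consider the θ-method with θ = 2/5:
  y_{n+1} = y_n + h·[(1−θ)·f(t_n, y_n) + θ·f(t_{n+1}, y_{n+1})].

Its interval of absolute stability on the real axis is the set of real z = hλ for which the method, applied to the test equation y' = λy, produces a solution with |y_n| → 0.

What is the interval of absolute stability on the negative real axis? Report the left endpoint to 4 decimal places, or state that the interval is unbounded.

Test eqn y'=λy, z=hλ:
  y_{n+1} = y_n + z·[3/5·y_n + 2/5·y_{n+1}] ⇒ (1 − 2/5z)y_{n+1} = (1 + 3/5z)y_n
  ⇒ R(z) = (1 + 3/5z)/(1 − 2/5z).

Solve |R(x)|<1 on ℝ⁻.
x=-1.33: |R|=0.1319
R=−1: 1+3/5x = −1+2/5x ⇒ -1/5x=2 ⇒ x=2/(-1/5)=-10.0000
Confirm numerically:
  x=-9.869: |R|=0.99470 <1
  x=-7.182: |R|=0.85447 <1
  x=-6.841: |R|=0.83091 <1
  x=-10.258: |R|=1.01011 >1
  x=-10.127: |R|=1.00503 >1
Interval (-10.0000, 0).

z∈(-10.0000,0).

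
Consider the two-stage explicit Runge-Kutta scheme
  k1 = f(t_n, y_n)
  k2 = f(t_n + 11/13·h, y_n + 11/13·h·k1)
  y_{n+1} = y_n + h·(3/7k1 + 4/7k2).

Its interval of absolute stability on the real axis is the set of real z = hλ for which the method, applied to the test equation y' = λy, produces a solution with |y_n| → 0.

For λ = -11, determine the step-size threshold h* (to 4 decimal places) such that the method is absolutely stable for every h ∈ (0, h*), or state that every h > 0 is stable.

Test eqn y'=λy, z=hλ:
  k1=λy_n ⇒ h·k1=z·y_n;  k2=λ(1+11/13z)y_n ⇒ h·k2=z(1+11/13z)y_n
  y_{n+1}/y_n = 1 + 3/7z + 4/7z(1+11/13z) = 1 + z + 44/91z²
  ⇒ R(z) = 1 + z + 44/91z².

Find x<0 with |R(x)|<1.
x=-1.73: |R|=0.7171
R=1: x+44/91x²=0 ⇒ x=−91/44=-2.0682; min R=1−1/(4·44/91)=0.4830>−1
Confirm numerically:
  x=-1.872: |R|=0.82243 <1
  x=-1.462: |R|=0.57149 <1
  x=-1.104: |R|=0.48532 <1
  x=-2.620: |R|=1.69905 >1
  x=-2.333: |R|=1.29873 >1
  x=-2.282: |R|=1.23592 >1
So |R|<1 on (-2.0682, 0).

(-2.0682,0); λ=-11 ⇒ h* = (91/44)/11 = 0.1880.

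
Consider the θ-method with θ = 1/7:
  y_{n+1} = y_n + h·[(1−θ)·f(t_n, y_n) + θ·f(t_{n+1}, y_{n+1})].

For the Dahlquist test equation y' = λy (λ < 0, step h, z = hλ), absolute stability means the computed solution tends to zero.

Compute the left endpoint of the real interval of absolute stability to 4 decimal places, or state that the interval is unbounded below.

z* = -2.8000.

On y'=λy, z=hλ:
  y_{n+1} = y_n + z·[6/7·y_n + 1/7·y_{n+1}] ⇒ (1 − 1/7z)y_{n+1} = (1 + 6/7z)y_n
  so R(z) = (1 + 6/7z)/(1 − 1/7z).

Need |R(x)|<1, x<0.
x=-0.36: |R|=0.6576
R=−1: 1+6/7x = −1+1/7x ⇒ -5/7x=2 ⇒ x=2/(-5/7)=-2.8000
Confirm numerically:
  x=-2.369: |R|=0.76999 <1
  x=-2.282: |R|=0.72097 <1
  x=-2.135: |R|=0.63602 <1
  x=-3.379: |R|=1.27893 >1
  x=-3.014: |R|=1.10685 >1
Interval (-2.8000, 0).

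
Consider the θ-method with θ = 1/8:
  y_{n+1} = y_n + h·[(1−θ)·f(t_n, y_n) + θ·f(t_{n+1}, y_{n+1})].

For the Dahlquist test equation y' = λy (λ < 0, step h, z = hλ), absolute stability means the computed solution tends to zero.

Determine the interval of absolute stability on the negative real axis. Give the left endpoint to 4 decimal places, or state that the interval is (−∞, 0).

Test eqn y'=λy, z=hλ:
  y_{n+1} = y_n + z·[7/8·y_n + 1/8·y_{n+1}] ⇒ (1 − 1/8z)y_{n+1} = (1 + 7/8z)y_n
  Hence R(z) = (1 + 7/8z)/(1 − 1/8z).

Find x<0 with |R(x)|<1.
x=-0.44: |R|=0.5829
R=−1: 1+7/8x = −1+1/8x ⇒ -3/4x=2 ⇒ x=2/(-3/4)=-2.6667
Confirm numerically:
  x=-2.561: |R|=0.93997 <1
  x=-2.410: |R|=0.85207 <1
  x=-1.960: |R|=0.57430 <1
  x=-1.657: |R|=0.37268 <1
  x=-3.079: |R|=1.22331 >1
  x=-2.963: |R|=1.16218 >1
So |R|<1 on (-2.6667, 0).

z∈(-2.6667,0).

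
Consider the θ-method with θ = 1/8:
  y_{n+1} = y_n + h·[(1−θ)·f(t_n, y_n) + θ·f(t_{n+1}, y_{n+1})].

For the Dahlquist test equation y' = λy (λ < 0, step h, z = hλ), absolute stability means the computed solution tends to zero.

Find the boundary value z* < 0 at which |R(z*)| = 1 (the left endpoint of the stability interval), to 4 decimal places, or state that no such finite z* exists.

left endpoint -2.6667.

On y'=λy, z=hλ:
  y_{n+1} = y_n + z·[7/8·y_n + 1/8·y_{n+1}] ⇒ (1 − 1/8z)y_{n+1} = (1 + 7/8z)y_n
  so R(z) = (1 + 7/8z)/(1 − 1/8z).

Boundary: |R(x)|=1, x<0.
x=-1.57: |R|=0.3124
R=−1: 1+7/8x = −1+1/8x ⇒ -3/4x=2 ⇒ x=2/(-3/4)=-2.6667
Confirm numerically:
  x=-2.557: |R|=0.93767 <1
  x=-1.998: |R|=0.59872 <1
  x=-1.777: |R|=0.45402 <1
  x=-1.639: |R|=0.36031 <1
  x=-3.256: |R|=1.31414 >1
  x=-3.017: |R|=1.19080 >1
  x=-3.012: |R|=1.18816 >1
So |R|<1 on (-2.6667, 0).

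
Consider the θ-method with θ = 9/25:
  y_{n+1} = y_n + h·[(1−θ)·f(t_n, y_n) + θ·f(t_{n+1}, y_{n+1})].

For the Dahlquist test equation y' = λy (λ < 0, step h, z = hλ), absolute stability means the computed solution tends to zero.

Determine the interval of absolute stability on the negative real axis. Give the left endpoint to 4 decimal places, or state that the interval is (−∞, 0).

With y'=λy (z=hλ):
  y_{n+1} = y_n + z·[16/25·y_n + 9/25·y_{n+1}] ⇒ (1 − 9/25z)y_{n+1} = (1 + 16/25z)y_n
  Hence R(z) = (1 + 16/25z)/(1 − 9/25z).

Boundary: |R(x)|=1, x<0.
x=-0.55: |R|=0.5409
R=−1: 1+16/25x = −1+9/25x ⇒ -7/25x=2 ⇒ x=2/(-7/25)=-7.1429
Confirm numerically:
  x=-6.485: |R|=0.94476 <1
  x=-5.932: |R|=0.89187 <1
  x=-4.263: |R|=0.68187 <1
  x=-7.508: |R|=1.02761 >1
  x=-7.289: |R|=1.01129 >1
  x=-7.203: |R|=1.00469 >1
Interval (-7.1429, 0).

(-7.1429, 0).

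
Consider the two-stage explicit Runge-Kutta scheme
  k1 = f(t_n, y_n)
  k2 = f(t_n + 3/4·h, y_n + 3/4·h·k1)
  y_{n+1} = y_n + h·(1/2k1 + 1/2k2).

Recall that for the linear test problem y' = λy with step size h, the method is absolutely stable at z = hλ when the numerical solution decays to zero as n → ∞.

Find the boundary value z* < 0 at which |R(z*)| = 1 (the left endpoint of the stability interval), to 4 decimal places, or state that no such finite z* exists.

Set f=λy, z=hλ:
  k1=λy_n ⇒ h·k1=z·y_n;  k2=λ(1+3/4z)y_n ⇒ h·k2=z(1+3/4z)y_n
  y_{n+1}/y_n = 1 + 1/2z + 1/2z(1+3/4z) = 1 + z + 3/8z²
  Hence R(z) = 1 + z + 3/8z².

Solve |R(x)|<1 on ℝ⁻.
x=-0.91: |R|=0.4005
R=1: x+3/8x²=0 ⇒ x=−8/3=-2.6667; min R=1−1/(4·3/8)=0.3333>−1
Confirm numerically:
  x=-2.619: |R|=0.95319 <1
  x=-2.511: |R|=0.85342 <1
  x=-1.327: |R|=0.33335 <1
  x=-3.175: |R|=1.60523 >1
  x=-3.021: |R|=1.40142 >1
  x=-2.951: |R|=1.31465 >1
Interval (-2.6667, 0).

z* = -2.6667.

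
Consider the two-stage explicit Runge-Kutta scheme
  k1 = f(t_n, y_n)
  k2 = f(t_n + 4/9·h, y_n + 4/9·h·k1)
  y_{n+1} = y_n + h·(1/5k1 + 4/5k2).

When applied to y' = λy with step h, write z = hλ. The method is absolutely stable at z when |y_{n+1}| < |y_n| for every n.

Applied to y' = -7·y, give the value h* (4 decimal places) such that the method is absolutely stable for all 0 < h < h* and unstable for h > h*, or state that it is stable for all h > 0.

(-2.8125,0); λ=-7 ⇒ h* = (45/16)/7 = 0.4018.

With y'=λy (z=hλ):
  k1=λy_n ⇒ h·k1=z·y_n;  k2=λ(1+4/9z)y_n ⇒ h·k2=z(1+4/9z)y_n
  y_{n+1}/y_n = 1 + 1/5z + 4/5z(1+4/9z) = 1 + z + 16/45z²
  Hence R(z) = 1 + z + 16/45z².

Need |R(x)|<1, x<0.
x=-1.36: |R|=0.2976
R=1: x+16/45x²=0 ⇒ x=−45/16=-2.8125; min R=1−1/(4·16/45)=0.2969>−1
Confirm numerically:
  x=-2.030: |R|=0.43521 <1
  x=-1.834: |R|=0.36193 <1
  x=-1.371: |R|=0.29732 <1
  x=-1.264: |R|=0.30407 <1
  x=-3.128: |R|=1.35089 >1
  x=-2.940: |R|=1.13328 >1
Interval (-2.8125, 0).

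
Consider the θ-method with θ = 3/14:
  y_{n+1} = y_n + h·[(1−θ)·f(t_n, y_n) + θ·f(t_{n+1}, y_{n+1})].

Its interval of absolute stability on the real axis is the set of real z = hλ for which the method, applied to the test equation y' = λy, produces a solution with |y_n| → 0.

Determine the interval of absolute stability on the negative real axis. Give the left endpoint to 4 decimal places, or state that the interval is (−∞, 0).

z∈(-3.5000,0).

Set f=λy, z=hλ:
  y_{n+1} = y_n + z·[11/14·y_n + 3/14·y_{n+1}] ⇒ (1 − 3/14z)y_{n+1} = (1 + 11/14z)y_n
  R(z) = (1 + 11/14z)/(1 − 3/14z).

Boundary: |R(x)|=1, x<0.
x=-0.87: |R|=0.2667
R=−1: 1+11/14x = −1+3/14x ⇒ -4/7x=2 ⇒ x=2/(-4/7)=-3.5000
Confirm numerically:
  x=-3.079: |R|=0.85506 <1
  x=-1.801: |R|=0.29949 <1
  x=-1.616: |R|=0.20034 <1
  x=-1.516: |R|=0.14427 <1
  x=-3.901: |R|=1.12481 >1
  x=-3.803: |R|=1.09540 >1
Stable set (-3.5000, 0).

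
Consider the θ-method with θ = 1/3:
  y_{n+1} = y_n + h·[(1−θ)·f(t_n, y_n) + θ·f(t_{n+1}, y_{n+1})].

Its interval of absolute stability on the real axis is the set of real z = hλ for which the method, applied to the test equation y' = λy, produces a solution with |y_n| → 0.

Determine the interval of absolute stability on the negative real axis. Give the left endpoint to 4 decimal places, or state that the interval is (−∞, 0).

On y'=λy, z=hλ:
  y_{n+1} = y_n + z·[2/3·y_n + 1/3·y_{n+1}] ⇒ (1 − 1/3z)y_{n+1} = (1 + 2/3z)y_n
  Hence R(z) = (1 + 2/3z)/(1 − 1/3z).

Find x<0 with |R(x)|<1.
x=-0.68: |R|=0.4457
R=−1: 1+2/3x = −1+1/3x ⇒ -1/3x=2 ⇒ x=2/(-1/3)=-6.0000
Confirm numerically:
  x=-5.937: |R|=0.99295 <1
  x=-5.801: |R|=0.97739 <1
  x=-4.434: |R|=0.78935 <1
  x=-4.036: |R|=0.72086 <1
  x=-6.582: |R|=1.06074 >1
  x=-6.192: |R|=1.02089 >1
  x=-6.075: |R|=1.00826 >1
So |R|<1 on (-6.0000, 0).

(-6.0000, 0).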